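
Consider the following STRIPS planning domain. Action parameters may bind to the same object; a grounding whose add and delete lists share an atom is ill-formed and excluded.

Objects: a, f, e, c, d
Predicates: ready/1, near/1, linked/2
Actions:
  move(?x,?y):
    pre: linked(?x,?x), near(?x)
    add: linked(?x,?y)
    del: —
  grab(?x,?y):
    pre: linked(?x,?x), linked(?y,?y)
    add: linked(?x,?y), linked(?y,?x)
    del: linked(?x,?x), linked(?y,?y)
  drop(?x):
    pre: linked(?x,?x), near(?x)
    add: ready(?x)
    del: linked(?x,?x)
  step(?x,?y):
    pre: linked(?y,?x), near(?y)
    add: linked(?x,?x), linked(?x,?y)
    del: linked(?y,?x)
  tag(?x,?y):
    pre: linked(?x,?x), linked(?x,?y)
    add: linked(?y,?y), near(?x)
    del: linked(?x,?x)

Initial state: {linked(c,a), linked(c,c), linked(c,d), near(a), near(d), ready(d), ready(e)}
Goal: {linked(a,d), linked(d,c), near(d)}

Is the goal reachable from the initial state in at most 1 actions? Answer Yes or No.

1. tag(c,a)  →  {linked(a,a), linked(c,a), linked(c,d), near(a), near(c), near(d), ready(d), ready(e)}
2. move(a,d)  →  {linked(a,a), linked(a,d), linked(c,a), linked(c,d), near(a), near(c), near(d), ready(d), ready(e)}
3. step(d,c)  →  {linked(a,a), linked(a,d), linked(c,a), linked(d,c), linked(d,d), near(a), near(c), near(d), ready(d), ready(e)}
optimal plan length = 3; 3 > 1

No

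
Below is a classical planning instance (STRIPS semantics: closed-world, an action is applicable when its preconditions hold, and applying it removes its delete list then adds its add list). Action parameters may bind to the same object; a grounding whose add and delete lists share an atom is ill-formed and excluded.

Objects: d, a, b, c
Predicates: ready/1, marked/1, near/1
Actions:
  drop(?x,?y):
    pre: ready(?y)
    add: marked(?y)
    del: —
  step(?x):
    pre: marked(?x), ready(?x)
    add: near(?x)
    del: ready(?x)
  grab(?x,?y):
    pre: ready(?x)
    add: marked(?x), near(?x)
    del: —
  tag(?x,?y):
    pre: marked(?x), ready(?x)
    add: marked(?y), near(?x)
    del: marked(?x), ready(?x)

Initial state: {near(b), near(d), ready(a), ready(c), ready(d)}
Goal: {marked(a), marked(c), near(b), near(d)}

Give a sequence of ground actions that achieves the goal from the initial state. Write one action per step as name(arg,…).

drop(d,a); drop(d,c)

1. drop(d,a)  →  {marked(a), near(b), near(d), ready(a), ready(c), ready(d)}
2. drop(d,c)  →  {marked(a), marked(c), near(b), near(d), ready(a), ready(c), ready(d)}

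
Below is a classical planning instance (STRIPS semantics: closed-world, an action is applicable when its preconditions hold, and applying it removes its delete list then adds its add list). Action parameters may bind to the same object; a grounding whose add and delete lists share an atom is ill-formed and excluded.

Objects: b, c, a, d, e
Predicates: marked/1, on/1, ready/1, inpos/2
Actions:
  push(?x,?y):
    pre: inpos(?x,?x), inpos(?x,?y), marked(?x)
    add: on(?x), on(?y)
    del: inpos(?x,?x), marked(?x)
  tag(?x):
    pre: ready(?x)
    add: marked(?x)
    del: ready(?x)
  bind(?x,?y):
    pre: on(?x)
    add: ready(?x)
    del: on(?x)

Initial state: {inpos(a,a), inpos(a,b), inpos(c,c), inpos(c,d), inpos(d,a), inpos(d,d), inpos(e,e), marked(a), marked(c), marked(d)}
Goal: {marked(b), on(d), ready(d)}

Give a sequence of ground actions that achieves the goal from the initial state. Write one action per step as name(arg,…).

1. push(c,d)  →  {inpos(a,a), inpos(a,b), inpos(c,d), inpos(d,a), inpos(d,d), inpos(e,e), marked(a), marked(d), on(c), on(d)}
2. push(a,b)  →  {inpos(a,b), inpos(c,d), inpos(d,a), inpos(d,d), inpos(e,e), marked(d), on(a), on(b), on(c), on(d)}
3. bind(b,b)  →  {inpos(a,b), inpos(c,d), inpos(d,a), inpos(d,d), inpos(e,e), marked(d), on(a), on(c), on(d), ready(b)}
4. tag(b)  →  {inpos(a,b), inpos(c,d), inpos(d,a), inpos(d,d), inpos(e,e), marked(b), marked(d), on(a), on(c), on(d)}
5. bind(d,b)  →  {inpos(a,b), inpos(c,d), inpos(d,a), inpos(d,d), inpos(e,e), marked(b), marked(d), on(a), on(c), ready(d)}
6. push(d,a)  →  {inpos(a,b), inpos(c,d), inpos(d,a), inpos(e,e), marked(b), on(a), on(c), on(d), ready(d)}

push(c,d); push(a,b); bind(b,b); tag(b); bind(d,b); push(d,a)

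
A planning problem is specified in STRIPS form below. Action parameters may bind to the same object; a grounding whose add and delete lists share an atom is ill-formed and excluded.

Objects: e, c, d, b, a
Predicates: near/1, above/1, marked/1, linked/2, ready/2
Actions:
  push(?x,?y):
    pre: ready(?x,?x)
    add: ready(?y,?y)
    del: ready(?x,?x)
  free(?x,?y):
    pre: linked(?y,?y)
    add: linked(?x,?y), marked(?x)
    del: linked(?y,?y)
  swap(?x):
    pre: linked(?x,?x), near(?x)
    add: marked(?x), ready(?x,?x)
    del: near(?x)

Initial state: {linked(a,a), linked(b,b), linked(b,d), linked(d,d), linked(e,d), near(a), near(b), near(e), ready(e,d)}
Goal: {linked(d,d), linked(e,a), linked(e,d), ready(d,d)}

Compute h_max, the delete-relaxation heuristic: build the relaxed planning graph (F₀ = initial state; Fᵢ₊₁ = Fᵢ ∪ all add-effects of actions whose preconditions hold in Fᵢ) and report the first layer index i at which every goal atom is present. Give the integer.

2

F0 = init (9 atoms)
F1 = F0 ∪ {linked(a,b), linked(a,d), linked(b,a), linked(c,a), linked(c,b), linked(c,d), linked(d,a), linked(d,b), linked(e,a), linked(e,b), marked(a), marked(b), marked(c), marked(d), marked(e), ready(a,a), ready(b,b)}  (26 atoms)
F2 = F1 ∪ {ready(c,c), ready(d,d), ready(e,e)}  (29 atoms)
goal ⊆ F2  ⇒  h_max = 2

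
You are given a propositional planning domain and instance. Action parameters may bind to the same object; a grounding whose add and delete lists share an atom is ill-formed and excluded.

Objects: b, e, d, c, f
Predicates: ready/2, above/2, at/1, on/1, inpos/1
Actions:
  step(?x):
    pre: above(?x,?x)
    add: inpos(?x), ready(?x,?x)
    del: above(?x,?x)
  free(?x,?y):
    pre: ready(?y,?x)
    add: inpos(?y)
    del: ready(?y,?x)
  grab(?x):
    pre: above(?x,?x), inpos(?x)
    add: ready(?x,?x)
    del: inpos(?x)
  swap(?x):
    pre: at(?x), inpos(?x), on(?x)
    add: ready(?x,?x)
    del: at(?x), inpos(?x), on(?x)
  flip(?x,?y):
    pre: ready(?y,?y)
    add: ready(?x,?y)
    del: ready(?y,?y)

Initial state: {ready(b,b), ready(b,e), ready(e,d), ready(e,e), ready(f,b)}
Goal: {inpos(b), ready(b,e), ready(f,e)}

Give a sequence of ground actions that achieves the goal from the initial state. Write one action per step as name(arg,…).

1. free(b,b)  →  {inpos(b), ready(b,e), ready(e,d), ready(e,e), ready(f,b)}
2. flip(f,e)  →  {inpos(b), ready(b,e), ready(e,d), ready(f,b), ready(f,e)}

free(b,b); flip(f,e)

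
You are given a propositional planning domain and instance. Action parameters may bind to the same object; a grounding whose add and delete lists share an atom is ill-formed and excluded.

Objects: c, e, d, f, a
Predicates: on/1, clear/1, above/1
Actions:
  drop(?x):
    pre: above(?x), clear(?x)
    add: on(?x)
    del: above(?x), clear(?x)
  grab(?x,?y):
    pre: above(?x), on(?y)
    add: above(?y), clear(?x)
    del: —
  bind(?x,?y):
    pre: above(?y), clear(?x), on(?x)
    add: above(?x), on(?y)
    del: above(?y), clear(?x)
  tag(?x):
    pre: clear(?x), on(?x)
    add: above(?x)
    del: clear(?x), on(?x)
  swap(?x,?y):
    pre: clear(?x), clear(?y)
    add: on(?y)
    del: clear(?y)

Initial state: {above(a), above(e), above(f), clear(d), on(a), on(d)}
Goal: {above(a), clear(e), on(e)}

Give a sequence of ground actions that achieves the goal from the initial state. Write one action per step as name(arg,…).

grab(e,d); bind(d,e)

1. grab(e,d)  →  {above(a), above(d), above(e), above(f), clear(d), clear(e), on(a), on(d)}
2. bind(d,e)  →  {above(a), above(d), above(f), clear(e), on(a), on(d), on(e)}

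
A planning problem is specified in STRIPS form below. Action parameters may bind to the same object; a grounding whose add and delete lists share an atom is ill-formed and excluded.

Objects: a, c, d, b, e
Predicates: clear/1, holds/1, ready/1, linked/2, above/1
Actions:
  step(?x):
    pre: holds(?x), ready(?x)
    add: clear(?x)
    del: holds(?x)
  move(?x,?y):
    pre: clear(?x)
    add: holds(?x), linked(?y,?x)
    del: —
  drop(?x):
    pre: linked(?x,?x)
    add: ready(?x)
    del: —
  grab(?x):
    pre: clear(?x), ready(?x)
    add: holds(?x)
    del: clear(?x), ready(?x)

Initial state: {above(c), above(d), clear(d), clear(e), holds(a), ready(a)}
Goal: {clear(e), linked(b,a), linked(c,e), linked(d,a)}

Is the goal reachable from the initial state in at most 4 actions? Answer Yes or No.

Yes

1. step(a)  →  {above(c), above(d), clear(a), clear(d), clear(e), ready(a)}
2. move(a,d)  →  {above(c), above(d), clear(a), clear(d), clear(e), holds(a), linked(d,a), ready(a)}
3. move(a,b)  →  {above(c), above(d), clear(a), clear(d), clear(e), holds(a), linked(b,a), linked(d,a), ready(a)}
4. move(e,c)  →  {above(c), above(d), clear(a), clear(d), clear(e), holds(a), holds(e), linked(b,a), linked(c,e), linked(d,a), ready(a)}
optimal plan length = 4; 4 ≤ 4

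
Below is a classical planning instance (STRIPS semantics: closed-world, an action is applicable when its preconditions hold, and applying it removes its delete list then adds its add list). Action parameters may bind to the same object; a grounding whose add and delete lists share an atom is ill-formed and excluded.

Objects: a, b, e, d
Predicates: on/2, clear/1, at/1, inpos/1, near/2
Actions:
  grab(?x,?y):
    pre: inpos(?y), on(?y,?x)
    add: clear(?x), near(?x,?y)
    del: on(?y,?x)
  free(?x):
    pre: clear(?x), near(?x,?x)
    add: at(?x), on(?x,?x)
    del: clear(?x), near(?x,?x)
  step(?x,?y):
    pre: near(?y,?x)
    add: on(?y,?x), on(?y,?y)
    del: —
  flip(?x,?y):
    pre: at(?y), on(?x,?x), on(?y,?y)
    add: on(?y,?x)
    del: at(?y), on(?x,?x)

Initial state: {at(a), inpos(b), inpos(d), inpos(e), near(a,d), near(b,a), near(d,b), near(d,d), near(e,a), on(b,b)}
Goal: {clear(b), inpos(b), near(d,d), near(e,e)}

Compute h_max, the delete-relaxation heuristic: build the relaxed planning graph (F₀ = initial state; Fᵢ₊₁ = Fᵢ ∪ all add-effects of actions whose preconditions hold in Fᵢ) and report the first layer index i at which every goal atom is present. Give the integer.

F0 = init (10 atoms)
F1 = F0 ∪ {clear(b), near(b,b), on(a,a), on(a,d), on(b,a), on(d,b), on(d,d), on(e,a), on(e,e)}  (19 atoms)
F2 = F1 ∪ {at(b), clear(a), clear(d), clear(e), near(a,b), near(a,e), near(b,d), near(e,e), on(a,b), on(a,e)}  (29 atoms)
goal ⊆ F2  ⇒  h_max = 2

2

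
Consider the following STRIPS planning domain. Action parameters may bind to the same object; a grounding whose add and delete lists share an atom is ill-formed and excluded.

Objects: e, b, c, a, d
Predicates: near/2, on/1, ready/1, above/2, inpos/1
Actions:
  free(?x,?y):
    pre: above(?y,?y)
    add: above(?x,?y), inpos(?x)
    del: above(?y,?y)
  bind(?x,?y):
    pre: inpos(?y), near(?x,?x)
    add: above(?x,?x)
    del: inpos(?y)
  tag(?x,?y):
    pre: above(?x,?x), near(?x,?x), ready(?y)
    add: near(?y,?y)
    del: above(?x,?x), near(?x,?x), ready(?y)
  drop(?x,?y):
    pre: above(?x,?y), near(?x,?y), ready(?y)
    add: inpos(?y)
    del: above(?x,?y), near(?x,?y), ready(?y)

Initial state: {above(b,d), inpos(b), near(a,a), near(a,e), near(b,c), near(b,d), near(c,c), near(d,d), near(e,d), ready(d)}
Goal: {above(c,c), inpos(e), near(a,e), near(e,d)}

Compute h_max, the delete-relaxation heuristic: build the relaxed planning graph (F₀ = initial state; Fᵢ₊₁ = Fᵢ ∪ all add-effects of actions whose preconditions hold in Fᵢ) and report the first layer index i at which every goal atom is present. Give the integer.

F0 = init (10 atoms)
F1 = F0 ∪ {above(a,a), above(c,c), above(d,d), inpos(d)}  (14 atoms)
F2 = F1 ∪ {above(a,c), above(a,d), above(b,a), above(b,c), above(c,a), above(c,d), above(d,a), above(d,c), above(e,a), above(e,c), above(e,d), inpos(a), inpos(c), inpos(e)}  (28 atoms)
goal ⊆ F2  ⇒  h_max = 2

2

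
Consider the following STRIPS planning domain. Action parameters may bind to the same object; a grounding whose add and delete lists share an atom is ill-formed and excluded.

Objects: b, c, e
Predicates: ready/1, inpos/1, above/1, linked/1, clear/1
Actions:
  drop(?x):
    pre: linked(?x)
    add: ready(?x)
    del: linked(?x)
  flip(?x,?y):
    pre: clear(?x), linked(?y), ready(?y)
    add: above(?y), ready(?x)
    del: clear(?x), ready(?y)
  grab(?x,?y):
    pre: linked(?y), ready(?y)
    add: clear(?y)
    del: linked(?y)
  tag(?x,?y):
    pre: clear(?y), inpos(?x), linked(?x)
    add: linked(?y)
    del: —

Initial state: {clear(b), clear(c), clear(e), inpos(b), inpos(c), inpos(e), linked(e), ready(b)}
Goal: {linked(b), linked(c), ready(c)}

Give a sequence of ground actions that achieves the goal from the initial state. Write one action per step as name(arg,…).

1. tag(e,b)  →  {clear(b), clear(c), clear(e), inpos(b), inpos(c), inpos(e), linked(b), linked(e), ready(b)}
2. tag(b,c)  →  {clear(b), clear(c), clear(e), inpos(b), inpos(c), inpos(e), linked(b), linked(c), linked(e), ready(b)}
3. flip(c,b)  →  {above(b), clear(b), clear(e), inpos(b), inpos(c), inpos(e), linked(b), linked(c), linked(e), ready(c)}

tag(e,b); tag(b,c); flip(c,b)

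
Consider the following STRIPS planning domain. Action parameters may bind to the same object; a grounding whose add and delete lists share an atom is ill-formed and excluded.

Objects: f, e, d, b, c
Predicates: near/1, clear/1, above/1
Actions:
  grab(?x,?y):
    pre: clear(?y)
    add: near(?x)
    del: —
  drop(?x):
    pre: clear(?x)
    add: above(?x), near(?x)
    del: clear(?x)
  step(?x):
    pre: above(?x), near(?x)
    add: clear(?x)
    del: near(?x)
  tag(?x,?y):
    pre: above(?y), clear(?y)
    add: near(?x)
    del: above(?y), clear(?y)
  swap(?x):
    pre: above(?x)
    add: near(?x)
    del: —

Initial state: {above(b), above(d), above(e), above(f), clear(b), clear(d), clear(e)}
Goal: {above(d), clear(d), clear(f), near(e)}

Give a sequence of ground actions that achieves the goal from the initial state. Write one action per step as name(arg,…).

1. grab(f,e)  →  {above(b), above(d), above(e), above(f), clear(b), clear(d), clear(e), near(f)}
2. grab(e,e)  →  {above(b), above(d), above(e), above(f), clear(b), clear(d), clear(e), near(e), near(f)}
3. step(f)  →  {above(b), above(d), above(e), above(f), clear(b), clear(d), clear(e), clear(f), near(e)}

grab(f,e); grab(e,e); step(f)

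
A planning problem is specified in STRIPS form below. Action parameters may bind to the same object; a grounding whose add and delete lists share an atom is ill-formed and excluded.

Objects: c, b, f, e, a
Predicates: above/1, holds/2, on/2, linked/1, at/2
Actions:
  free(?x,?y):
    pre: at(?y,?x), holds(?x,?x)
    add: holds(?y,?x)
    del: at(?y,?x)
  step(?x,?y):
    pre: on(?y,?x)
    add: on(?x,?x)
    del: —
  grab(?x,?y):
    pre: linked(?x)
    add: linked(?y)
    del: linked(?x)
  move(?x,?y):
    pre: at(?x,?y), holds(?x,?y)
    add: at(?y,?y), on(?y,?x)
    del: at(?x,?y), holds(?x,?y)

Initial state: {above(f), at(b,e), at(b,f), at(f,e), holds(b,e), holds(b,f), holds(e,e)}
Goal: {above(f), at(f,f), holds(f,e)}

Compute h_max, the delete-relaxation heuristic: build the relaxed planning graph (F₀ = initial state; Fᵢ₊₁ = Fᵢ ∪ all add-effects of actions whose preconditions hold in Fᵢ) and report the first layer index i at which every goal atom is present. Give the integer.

1

F0 = init (7 atoms)
F1 = F0 ∪ {at(e,e), at(f,f), holds(f,e), on(e,b), on(f,b)}  (12 atoms)
goal ⊆ F1  ⇒  h_max = 1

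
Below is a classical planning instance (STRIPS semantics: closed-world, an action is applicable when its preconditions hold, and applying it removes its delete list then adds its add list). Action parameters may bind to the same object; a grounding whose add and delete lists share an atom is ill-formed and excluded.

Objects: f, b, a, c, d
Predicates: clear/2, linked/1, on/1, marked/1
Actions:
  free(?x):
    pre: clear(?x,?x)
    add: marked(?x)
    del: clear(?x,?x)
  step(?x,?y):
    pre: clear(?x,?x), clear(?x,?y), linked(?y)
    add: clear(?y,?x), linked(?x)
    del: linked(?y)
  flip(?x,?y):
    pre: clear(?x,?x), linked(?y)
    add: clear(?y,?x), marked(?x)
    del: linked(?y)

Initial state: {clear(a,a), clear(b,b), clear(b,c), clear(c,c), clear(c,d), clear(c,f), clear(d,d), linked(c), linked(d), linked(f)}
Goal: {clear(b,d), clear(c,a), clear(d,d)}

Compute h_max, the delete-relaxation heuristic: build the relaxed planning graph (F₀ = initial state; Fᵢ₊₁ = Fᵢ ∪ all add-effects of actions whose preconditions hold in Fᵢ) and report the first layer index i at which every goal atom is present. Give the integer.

2

F0 = init (10 atoms)
F1 = F0 ∪ {clear(c,a), clear(c,b), clear(d,a), clear(d,b), clear(d,c), clear(f,a), clear(f,b), clear(f,c), clear(f,d), linked(b), marked(a), marked(b), marked(c), marked(d)}  (24 atoms)
F2 = F1 ∪ {clear(b,a), clear(b,d)}  (26 atoms)
goal ⊆ F2  ⇒  h_max = 2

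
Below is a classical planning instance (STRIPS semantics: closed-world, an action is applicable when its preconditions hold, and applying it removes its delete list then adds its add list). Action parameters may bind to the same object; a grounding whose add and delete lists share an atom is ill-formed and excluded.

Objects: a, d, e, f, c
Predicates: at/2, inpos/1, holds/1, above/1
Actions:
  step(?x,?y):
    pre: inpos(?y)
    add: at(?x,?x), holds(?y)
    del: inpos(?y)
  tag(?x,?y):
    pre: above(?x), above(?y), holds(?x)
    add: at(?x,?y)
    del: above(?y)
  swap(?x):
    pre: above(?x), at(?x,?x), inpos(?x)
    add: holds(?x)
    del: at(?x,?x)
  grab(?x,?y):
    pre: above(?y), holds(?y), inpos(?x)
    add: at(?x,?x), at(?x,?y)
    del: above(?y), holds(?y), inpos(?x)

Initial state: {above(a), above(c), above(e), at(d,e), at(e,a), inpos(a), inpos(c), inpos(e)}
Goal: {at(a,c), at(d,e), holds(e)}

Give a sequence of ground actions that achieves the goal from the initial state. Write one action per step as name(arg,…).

step(a,a); step(a,e); tag(a,c)

1. step(a,a)  →  {above(a), above(c), above(e), at(a,a), at(d,e), at(e,a), holds(a), inpos(c), inpos(e)}
2. step(a,e)  →  {above(a), above(c), above(e), at(a,a), at(d,e), at(e,a), holds(a), holds(e), inpos(c)}
3. tag(a,c)  →  {above(a), above(e), at(a,a), at(a,c), at(d,e), at(e,a), holds(a), holds(e), inpos(c)}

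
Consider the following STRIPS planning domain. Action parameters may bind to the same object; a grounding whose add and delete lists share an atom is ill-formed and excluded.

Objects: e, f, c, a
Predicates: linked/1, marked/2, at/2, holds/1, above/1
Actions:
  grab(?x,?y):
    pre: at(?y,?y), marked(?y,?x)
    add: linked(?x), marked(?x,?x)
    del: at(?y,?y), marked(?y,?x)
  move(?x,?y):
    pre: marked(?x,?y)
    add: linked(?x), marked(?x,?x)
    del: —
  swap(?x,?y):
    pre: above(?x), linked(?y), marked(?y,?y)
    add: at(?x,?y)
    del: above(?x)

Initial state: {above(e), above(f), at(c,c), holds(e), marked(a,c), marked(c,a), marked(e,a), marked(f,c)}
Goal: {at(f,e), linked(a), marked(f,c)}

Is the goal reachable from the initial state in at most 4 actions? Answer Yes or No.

Yes

1. grab(a,c)  →  {above(e), above(f), holds(e), linked(a), marked(a,a), marked(a,c), marked(e,a), marked(f,c)}
2. move(e,a)  →  {above(e), above(f), holds(e), linked(a), linked(e), marked(a,a), marked(a,c), marked(e,a), marked(e,e), marked(f,c)}
3. swap(f,e)  →  {above(e), at(f,e), holds(e), linked(a), linked(e), marked(a,a), marked(a,c), marked(e,a), marked(e,e), marked(f,c)}
optimal plan length = 3; 3 ≤ 4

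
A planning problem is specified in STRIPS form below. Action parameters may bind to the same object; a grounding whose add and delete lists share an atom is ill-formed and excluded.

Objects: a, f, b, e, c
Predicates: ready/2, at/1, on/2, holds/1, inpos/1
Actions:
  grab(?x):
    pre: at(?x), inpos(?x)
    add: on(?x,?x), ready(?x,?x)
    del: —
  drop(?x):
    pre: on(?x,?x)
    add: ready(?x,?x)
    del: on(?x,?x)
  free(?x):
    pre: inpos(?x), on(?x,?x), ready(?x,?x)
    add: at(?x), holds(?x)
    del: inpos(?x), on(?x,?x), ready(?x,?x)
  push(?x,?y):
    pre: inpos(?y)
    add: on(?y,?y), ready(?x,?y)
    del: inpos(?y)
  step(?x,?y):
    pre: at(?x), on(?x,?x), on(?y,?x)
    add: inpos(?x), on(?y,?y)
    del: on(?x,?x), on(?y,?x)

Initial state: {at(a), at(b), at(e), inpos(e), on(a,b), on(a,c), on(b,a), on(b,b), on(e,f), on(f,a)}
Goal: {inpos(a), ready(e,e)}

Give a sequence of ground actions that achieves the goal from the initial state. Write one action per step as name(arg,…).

1. grab(e)  →  {at(a), at(b), at(e), inpos(e), on(a,b), on(a,c), on(b,a), on(b,b), on(e,e), on(e,f), on(f,a), ready(e,e)}
2. step(b,a)  →  {at(a), at(b), at(e), inpos(b), inpos(e), on(a,a), on(a,c), on(b,a), on(e,e), on(e,f), on(f,a), ready(e,e)}
3. step(a,f)  →  {at(a), at(b), at(e), inpos(a), inpos(b), inpos(e), on(a,c), on(b,a), on(e,e), on(e,f), on(f,f), ready(e,e)}

grab(e); step(b,a); step(a,f)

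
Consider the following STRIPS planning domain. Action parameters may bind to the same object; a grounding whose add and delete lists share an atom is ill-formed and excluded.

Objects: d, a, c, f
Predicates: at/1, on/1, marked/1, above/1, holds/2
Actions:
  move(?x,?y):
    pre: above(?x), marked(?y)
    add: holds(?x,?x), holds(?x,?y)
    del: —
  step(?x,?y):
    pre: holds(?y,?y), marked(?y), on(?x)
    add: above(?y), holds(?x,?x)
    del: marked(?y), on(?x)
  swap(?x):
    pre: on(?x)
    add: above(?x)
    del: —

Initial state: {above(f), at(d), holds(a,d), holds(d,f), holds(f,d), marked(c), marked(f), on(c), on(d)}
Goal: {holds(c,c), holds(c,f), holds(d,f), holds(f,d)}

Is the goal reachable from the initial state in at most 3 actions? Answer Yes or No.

Yes

1. swap(c)  →  {above(c), above(f), at(d), holds(a,d), holds(d,f), holds(f,d), marked(c), marked(f), on(c), on(d)}
2. move(c,f)  →  {above(c), above(f), at(d), holds(a,d), holds(c,c), holds(c,f), holds(d,f), holds(f,d), marked(c), marked(f), on(c), on(d)}
optimal plan length = 2; 2 ≤ 3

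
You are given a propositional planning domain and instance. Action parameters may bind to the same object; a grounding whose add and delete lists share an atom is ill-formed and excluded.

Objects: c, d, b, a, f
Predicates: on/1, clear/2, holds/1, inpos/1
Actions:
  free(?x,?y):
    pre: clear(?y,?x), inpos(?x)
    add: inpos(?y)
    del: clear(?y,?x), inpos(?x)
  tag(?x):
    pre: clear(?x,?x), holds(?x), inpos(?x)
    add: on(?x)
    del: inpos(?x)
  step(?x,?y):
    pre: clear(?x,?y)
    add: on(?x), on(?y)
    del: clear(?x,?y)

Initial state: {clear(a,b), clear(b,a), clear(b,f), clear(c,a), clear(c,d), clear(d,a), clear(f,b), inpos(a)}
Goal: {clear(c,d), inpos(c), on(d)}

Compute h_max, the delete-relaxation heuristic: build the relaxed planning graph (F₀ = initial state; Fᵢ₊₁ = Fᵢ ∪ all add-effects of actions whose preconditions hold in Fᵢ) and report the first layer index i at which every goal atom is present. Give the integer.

F0 = init (8 atoms)
F1 = F0 ∪ {inpos(b), inpos(c), inpos(d), on(a), on(b), on(c), on(d), on(f)}  (16 atoms)
goal ⊆ F1  ⇒  h_max = 1

1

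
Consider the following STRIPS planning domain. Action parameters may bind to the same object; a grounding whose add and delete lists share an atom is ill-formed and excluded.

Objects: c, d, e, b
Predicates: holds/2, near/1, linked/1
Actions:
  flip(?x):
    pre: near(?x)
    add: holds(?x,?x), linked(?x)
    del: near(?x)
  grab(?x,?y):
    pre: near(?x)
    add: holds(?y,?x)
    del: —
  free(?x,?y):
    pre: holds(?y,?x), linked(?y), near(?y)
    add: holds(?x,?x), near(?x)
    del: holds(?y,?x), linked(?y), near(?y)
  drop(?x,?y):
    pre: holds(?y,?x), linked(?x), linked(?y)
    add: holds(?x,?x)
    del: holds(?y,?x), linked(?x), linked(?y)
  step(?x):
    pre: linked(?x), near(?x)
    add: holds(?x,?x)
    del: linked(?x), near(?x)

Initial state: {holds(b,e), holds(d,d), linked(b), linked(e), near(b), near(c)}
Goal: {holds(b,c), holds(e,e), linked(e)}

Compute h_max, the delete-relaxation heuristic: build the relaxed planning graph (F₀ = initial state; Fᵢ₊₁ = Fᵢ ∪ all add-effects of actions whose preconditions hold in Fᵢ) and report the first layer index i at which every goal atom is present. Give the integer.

1

F0 = init (6 atoms)
F1 = F0 ∪ {holds(b,b), holds(b,c), holds(c,b), holds(c,c), holds(d,b), holds(d,c), holds(e,b), holds(e,c), holds(e,e), linked(c), near(e)}  (17 atoms)
goal ⊆ F1  ⇒  h_max = 1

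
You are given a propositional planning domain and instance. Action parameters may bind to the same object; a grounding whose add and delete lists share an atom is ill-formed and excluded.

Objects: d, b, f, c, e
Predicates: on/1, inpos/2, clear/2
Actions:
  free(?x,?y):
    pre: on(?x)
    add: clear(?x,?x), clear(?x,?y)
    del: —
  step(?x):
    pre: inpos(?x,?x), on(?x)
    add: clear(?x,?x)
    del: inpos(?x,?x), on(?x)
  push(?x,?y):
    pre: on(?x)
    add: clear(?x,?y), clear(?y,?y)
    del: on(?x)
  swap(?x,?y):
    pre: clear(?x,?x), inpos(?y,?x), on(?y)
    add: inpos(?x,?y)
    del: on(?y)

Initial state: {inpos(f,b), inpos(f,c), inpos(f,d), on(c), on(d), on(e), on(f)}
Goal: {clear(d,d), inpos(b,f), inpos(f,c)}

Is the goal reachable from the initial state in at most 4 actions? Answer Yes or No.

1. free(d,d)  →  {clear(d,d), inpos(f,b), inpos(f,c), inpos(f,d), on(c), on(d), on(e), on(f)}
2. push(d,b)  →  {clear(b,b), clear(d,b), clear(d,d), inpos(f,b), inpos(f,c), inpos(f,d), on(c), on(e), on(f)}
3. swap(b,f)  →  {clear(b,b), clear(d,b), clear(d,d), inpos(b,f), inpos(f,b), inpos(f,c), inpos(f,d), on(c), on(e)}
optimal plan length = 3; 3 ≤ 4

Yes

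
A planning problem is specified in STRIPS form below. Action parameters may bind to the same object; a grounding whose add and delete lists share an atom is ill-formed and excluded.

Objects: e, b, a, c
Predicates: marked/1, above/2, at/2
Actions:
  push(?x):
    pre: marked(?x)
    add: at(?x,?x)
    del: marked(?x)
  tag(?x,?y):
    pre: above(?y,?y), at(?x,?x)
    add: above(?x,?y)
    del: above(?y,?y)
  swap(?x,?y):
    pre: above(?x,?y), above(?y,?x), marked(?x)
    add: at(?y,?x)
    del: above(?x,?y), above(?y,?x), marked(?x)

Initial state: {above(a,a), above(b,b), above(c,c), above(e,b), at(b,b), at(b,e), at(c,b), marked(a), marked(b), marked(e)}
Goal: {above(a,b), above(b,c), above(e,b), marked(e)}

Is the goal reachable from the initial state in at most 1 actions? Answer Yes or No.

1. push(a)  →  {above(a,a), above(b,b), above(c,c), above(e,b), at(a,a), at(b,b), at(b,e), at(c,b), marked(b), marked(e)}
2. tag(b,c)  →  {above(a,a), above(b,b), above(b,c), above(e,b), at(a,a), at(b,b), at(b,e), at(c,b), marked(b), marked(e)}
3. tag(a,b)  →  {above(a,a), above(a,b), above(b,c), above(e,b), at(a,a), at(b,b), at(b,e), at(c,b), marked(b), marked(e)}
optimal plan length = 3; 3 > 1

No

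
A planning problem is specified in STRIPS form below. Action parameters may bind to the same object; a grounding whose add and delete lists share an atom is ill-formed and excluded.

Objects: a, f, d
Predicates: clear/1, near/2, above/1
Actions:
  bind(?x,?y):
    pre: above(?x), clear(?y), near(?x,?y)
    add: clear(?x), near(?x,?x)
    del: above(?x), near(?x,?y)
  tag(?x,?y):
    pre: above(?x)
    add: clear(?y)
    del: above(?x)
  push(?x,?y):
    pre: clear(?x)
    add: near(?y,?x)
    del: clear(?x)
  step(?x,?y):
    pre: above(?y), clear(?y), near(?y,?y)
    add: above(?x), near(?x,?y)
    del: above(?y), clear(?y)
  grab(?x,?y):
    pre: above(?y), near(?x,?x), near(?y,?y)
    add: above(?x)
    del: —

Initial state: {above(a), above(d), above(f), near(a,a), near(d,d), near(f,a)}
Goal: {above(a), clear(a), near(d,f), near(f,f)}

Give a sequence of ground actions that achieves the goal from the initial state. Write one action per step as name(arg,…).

1. tag(d,a)  →  {above(a), above(f), clear(a), near(a,a), near(d,d), near(f,a)}
2. bind(f,a)  →  {above(a), clear(a), clear(f), near(a,a), near(d,d), near(f,f)}
3. push(f,d)  →  {above(a), clear(a), near(a,a), near(d,d), near(d,f), near(f,f)}

tag(d,a); bind(f,a); push(f,d)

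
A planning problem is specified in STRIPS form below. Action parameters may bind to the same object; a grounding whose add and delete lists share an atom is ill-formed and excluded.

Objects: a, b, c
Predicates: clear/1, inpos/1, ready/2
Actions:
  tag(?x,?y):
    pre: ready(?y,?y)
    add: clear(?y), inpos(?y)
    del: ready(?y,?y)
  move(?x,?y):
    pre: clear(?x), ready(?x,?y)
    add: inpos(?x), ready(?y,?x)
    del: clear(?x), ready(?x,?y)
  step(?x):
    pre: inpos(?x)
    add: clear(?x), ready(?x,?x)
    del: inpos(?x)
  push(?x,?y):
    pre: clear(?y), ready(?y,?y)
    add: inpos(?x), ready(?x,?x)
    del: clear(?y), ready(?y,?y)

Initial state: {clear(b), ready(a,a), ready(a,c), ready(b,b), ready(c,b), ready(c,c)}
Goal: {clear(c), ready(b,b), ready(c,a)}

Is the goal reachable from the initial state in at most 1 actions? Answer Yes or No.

No

1. tag(a,a)  →  {clear(a), clear(b), inpos(a), ready(a,c), ready(b,b), ready(c,b), ready(c,c)}
2. tag(a,c)  →  {clear(a), clear(b), clear(c), inpos(a), inpos(c), ready(a,c), ready(b,b), ready(c,b)}
3. move(a,c)  →  {clear(b), clear(c), inpos(a), inpos(c), ready(b,b), ready(c,a), ready(c,b)}
optimal plan length = 3; 3 > 1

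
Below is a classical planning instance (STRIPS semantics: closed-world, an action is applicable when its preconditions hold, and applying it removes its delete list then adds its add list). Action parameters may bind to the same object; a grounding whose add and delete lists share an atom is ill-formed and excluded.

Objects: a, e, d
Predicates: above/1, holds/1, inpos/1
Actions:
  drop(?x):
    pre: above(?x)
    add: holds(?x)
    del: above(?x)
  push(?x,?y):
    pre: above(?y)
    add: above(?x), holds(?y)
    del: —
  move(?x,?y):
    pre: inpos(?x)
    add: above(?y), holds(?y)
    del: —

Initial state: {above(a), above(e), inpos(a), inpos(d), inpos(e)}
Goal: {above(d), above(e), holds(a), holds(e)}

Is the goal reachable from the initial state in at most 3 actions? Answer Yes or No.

Yes

1. drop(a)  →  {above(e), holds(a), inpos(a), inpos(d), inpos(e)}
2. push(d,e)  →  {above(d), above(e), holds(a), holds(e), inpos(a), inpos(d), inpos(e)}
optimal plan length = 2; 2 ≤ 3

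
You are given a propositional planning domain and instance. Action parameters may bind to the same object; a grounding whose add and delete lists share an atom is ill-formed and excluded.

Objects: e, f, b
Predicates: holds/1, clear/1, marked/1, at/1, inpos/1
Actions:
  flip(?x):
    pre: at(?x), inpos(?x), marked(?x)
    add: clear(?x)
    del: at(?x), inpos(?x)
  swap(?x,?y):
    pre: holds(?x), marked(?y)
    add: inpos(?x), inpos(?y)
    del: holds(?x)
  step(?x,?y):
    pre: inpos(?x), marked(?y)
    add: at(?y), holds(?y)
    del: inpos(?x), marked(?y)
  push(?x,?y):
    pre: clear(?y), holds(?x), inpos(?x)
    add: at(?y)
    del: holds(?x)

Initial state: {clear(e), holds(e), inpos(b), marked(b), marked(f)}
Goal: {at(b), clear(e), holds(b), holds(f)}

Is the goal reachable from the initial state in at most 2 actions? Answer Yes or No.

1. swap(e,f)  →  {clear(e), inpos(b), inpos(e), inpos(f), marked(b), marked(f)}
2. step(e,f)  →  {at(f), clear(e), holds(f), inpos(b), inpos(f), marked(b)}
3. step(f,b)  →  {at(b), at(f), clear(e), holds(b), holds(f), inpos(b)}
optimal plan length = 3; 3 > 2

No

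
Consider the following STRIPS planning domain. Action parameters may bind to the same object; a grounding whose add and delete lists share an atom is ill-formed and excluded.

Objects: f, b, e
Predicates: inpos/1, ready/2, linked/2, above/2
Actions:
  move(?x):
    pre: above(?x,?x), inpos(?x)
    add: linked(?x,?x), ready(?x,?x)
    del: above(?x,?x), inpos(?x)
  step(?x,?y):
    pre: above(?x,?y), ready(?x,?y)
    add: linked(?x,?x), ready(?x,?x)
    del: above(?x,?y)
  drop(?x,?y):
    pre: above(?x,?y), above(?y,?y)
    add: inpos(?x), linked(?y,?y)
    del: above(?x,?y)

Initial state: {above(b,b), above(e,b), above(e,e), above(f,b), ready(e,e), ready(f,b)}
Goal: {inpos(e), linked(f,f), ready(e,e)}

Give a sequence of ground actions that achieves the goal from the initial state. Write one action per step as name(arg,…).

1. step(f,b)  →  {above(b,b), above(e,b), above(e,e), linked(f,f), ready(e,e), ready(f,b), ready(f,f)}
2. drop(e,b)  →  {above(b,b), above(e,e), inpos(e), linked(b,b), linked(f,f), ready(e,e), ready(f,b), ready(f,f)}

step(f,b); drop(e,b)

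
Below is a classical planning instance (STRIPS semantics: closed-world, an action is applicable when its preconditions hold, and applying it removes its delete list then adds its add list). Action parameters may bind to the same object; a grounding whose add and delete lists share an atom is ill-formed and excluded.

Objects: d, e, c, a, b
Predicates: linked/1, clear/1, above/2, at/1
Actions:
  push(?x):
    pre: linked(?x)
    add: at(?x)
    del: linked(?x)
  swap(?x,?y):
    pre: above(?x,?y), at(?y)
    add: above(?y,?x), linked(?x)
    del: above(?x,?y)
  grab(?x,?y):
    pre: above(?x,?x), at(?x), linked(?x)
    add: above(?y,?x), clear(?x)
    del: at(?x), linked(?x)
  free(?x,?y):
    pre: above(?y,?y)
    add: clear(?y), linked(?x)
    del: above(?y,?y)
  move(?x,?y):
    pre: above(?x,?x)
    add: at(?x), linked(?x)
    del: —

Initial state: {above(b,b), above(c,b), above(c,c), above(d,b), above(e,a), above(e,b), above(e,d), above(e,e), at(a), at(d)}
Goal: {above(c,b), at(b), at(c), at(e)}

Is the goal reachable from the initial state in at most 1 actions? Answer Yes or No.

1. move(e,d)  →  {above(b,b), above(c,b), above(c,c), above(d,b), above(e,a), above(e,b), above(e,d), above(e,e), at(a), at(d), at(e), linked(e)}
2. move(c,d)  →  {above(b,b), above(c,b), above(c,c), above(d,b), above(e,a), above(e,b), above(e,d), above(e,e), at(a), at(c), at(d), at(e), linked(c), linked(e)}
3. move(b,d)  →  {above(b,b), above(c,b), above(c,c), above(d,b), above(e,a), above(e,b), above(e,d), above(e,e), at(a), at(b), at(c), at(d), at(e), linked(b), linked(c), linked(e)}
optimal plan length = 3; 3 > 1

No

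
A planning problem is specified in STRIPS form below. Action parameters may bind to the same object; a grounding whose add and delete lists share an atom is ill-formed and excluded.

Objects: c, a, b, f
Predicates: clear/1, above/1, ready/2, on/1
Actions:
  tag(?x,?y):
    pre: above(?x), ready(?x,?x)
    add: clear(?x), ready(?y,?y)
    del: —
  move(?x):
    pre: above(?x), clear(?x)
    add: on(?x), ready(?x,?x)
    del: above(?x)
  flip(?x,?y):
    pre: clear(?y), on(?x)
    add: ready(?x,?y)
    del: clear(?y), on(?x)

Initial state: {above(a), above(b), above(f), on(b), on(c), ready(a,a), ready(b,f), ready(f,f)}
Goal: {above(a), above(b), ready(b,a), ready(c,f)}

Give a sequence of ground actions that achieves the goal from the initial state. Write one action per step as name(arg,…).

1. tag(a,c)  →  {above(a), above(b), above(f), clear(a), on(b), on(c), ready(a,a), ready(b,f), ready(c,c), ready(f,f)}
2. tag(f,c)  →  {above(a), above(b), above(f), clear(a), clear(f), on(b), on(c), ready(a,a), ready(b,f), ready(c,c), ready(f,f)}
3. flip(c,f)  →  {above(a), above(b), above(f), clear(a), on(b), ready(a,a), ready(b,f), ready(c,c), ready(c,f), ready(f,f)}
4. flip(b,a)  →  {above(a), above(b), above(f), ready(a,a), ready(b,a), ready(b,f), ready(c,c), ready(c,f), ready(f,f)}

tag(a,c); tag(f,c); flip(c,f); flip(b,a)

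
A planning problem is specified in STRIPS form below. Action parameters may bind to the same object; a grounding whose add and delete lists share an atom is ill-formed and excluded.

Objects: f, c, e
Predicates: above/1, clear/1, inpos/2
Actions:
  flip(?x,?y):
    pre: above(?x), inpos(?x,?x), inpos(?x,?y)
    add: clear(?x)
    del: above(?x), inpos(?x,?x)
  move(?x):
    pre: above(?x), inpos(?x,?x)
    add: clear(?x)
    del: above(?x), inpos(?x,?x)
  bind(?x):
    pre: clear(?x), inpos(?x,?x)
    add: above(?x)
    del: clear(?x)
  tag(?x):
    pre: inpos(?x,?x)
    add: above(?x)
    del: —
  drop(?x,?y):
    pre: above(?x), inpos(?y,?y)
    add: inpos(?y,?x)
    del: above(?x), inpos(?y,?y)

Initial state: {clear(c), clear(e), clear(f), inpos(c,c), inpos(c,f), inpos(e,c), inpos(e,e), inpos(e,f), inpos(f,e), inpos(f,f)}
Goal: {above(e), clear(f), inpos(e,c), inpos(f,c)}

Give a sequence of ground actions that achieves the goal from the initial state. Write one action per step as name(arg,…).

bind(c); bind(e); drop(c,f)

1. bind(c)  →  {above(c), clear(e), clear(f), inpos(c,c), inpos(c,f), inpos(e,c), inpos(e,e), inpos(e,f), inpos(f,e), inpos(f,f)}
2. bind(e)  →  {above(c), above(e), clear(f), inpos(c,c), inpos(c,f), inpos(e,c), inpos(e,e), inpos(e,f), inpos(f,e), inpos(f,f)}
3. drop(c,f)  →  {above(e), clear(f), inpos(c,c), inpos(c,f), inpos(e,c), inpos(e,e), inpos(e,f), inpos(f,c), inpos(f,e)}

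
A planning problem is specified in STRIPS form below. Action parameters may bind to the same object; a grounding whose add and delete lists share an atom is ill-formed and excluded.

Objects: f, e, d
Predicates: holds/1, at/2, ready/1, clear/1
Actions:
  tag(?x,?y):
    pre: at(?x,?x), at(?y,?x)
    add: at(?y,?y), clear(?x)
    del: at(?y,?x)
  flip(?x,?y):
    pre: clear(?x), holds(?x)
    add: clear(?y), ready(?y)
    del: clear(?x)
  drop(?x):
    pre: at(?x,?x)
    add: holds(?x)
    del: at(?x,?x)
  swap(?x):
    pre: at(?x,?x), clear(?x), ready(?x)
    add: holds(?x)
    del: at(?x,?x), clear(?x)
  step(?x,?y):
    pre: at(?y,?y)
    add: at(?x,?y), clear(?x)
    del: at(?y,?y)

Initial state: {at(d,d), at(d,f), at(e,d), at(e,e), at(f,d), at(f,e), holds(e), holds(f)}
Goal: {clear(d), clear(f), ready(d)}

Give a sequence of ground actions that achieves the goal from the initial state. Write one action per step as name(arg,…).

tag(e,f); tag(f,d); flip(e,d)

1. tag(e,f)  →  {at(d,d), at(d,f), at(e,d), at(e,e), at(f,d), at(f,f), clear(e), holds(e), holds(f)}
2. tag(f,d)  →  {at(d,d), at(e,d), at(e,e), at(f,d), at(f,f), clear(e), clear(f), holds(e), holds(f)}
3. flip(e,d)  →  {at(d,d), at(e,d), at(e,e), at(f,d), at(f,f), clear(d), clear(f), holds(e), holds(f), ready(d)}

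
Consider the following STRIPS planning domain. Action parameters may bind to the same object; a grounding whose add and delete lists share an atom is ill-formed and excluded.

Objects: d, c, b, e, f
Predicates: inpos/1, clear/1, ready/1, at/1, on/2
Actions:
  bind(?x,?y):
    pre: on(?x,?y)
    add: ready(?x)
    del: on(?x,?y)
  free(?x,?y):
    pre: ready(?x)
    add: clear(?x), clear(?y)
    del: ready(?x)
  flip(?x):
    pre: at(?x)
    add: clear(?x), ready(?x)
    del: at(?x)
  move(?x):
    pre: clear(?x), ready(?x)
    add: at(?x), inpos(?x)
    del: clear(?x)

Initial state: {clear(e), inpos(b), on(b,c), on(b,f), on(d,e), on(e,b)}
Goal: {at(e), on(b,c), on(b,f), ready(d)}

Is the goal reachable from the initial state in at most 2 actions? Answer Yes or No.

No

1. bind(d,e)  →  {clear(e), inpos(b), on(b,c), on(b,f), on(e,b), ready(d)}
2. bind(e,b)  →  {clear(e), inpos(b), on(b,c), on(b,f), ready(d), ready(e)}
3. move(e)  →  {at(e), inpos(b), inpos(e), on(b,c), on(b,f), ready(d), ready(e)}
optimal plan length = 3; 3 > 2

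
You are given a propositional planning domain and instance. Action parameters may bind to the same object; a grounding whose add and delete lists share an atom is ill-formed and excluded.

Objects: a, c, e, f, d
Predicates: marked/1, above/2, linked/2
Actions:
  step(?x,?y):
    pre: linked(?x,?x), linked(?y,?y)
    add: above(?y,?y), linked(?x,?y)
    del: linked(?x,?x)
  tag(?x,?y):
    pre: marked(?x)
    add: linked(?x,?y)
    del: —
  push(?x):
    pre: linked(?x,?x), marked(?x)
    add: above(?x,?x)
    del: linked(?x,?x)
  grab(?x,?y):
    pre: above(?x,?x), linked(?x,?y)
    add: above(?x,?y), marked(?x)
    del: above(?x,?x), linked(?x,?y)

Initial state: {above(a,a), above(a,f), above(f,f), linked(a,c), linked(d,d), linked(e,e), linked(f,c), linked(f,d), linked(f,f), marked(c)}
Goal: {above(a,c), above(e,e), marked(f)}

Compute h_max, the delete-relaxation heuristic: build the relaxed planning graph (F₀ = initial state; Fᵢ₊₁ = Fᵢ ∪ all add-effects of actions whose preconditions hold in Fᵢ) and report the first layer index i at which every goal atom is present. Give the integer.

F0 = init (10 atoms)
F1 = F0 ∪ {above(a,c), above(d,d), above(e,e), above(f,c), above(f,d), linked(c,a), linked(c,c), linked(c,d), linked(c,e), linked(c,f), linked(d,e), linked(d,f), linked(e,d), linked(e,f), linked(f,e), marked(a), marked(f)}  (27 atoms)
goal ⊆ F1  ⇒  h_max = 1

1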